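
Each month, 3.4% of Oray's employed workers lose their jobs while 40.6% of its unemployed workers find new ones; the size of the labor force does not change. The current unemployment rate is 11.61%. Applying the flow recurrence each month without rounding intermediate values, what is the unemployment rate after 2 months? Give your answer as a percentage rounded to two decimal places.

Unemployment rate after two months ≈ 8.94%.

With a fixed labor force, u_{t+1} = u_t + s·(1−u_t) − f·u_t = u_t·(1−s−f) + s.
Here 1−s−f = 0.560 and s = 0.034.
u_1 = 0.116100 × 0.560 + 0.034 = 0.099016.
u_2 = 0.099016 × 0.560 + 0.034 = 0.089449.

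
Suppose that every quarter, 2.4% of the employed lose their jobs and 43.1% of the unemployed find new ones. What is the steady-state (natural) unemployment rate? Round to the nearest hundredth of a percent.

At steady state the flows balance: s·E = f·U, so U/(E+U) = s/(s+f).
u* = 2.4 / (2.4 + 43.1) = 2.4 / 45.50 = 5.27%.

Steady-state unemployment rate ≈ 5.27%.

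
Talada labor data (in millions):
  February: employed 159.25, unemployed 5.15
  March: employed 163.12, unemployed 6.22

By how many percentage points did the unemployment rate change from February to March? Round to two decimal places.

The unemployment rate changed by +0.54 percentage points.

February: labor force = 159.25 + 5.15 = 164.40; u = 5.15/164.40 = 3.13%.
March: labor force = 163.12 + 6.22 = 169.34; u = 6.22/169.34 = 3.67%.
Change = 3.67% − 3.13% = +0.54 pp.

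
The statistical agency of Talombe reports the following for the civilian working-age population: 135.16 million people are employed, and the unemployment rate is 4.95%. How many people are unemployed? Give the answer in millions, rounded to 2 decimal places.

About 7.04 million are unemployed.

Let U be the number unemployed. The labor force is E + U, and U/(E+U) = 0.0495.
So U = 0.0495 × 135.16 / (1 − 0.0495) = 6.6904 / 0.9505 ≈ 7.04 million.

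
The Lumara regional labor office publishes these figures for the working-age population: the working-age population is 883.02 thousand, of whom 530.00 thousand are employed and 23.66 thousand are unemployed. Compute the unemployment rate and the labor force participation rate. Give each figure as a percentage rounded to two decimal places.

Unemployment rate ≈ 4.27%; labor force participation rate ≈ 62.70%.

Labor force = employed + unemployed = 530.00 + 23.66 = 553.66 thousand.
Unemployment rate = 23.66 / 553.66 = 4.27%.
Labor force participation rate = 553.66 / 883.02 = 62.70%.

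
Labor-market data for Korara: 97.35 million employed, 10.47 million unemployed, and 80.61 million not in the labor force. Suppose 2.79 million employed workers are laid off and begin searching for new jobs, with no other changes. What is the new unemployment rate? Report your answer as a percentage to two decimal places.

New unemployment rate ≈ 12.30%.

Initially, labor force = 97.35 + 10.47 = 107.82 million, so u = 10.47/107.82 = 9.71%.
After the change, employed falls and unemployed rises by 2.79; labor force unchanged → E = 94.56, U = 13.26, labor force = 107.82 million.
New unemployment rate = 13.26 / 107.82 = 12.30%.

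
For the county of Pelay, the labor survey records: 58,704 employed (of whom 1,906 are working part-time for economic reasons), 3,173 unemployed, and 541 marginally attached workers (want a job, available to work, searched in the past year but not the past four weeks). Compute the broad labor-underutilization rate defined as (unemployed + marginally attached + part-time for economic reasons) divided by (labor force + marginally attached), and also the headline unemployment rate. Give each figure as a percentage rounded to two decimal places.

Broad underutilization rate ≈ 9.00%; headline unemployment rate ≈ 5.13%.

Labor force = 58,704 + 3,173 = 61,877.
Numerator = 3,173 + 541 + 1,906 = 5,620.
Denominator = 61,877 + 541 = 62,418.
Broad rate = 5,620 / 62,418 = 9.00%.
Headline unemployment rate = 3,173 / 61,877 = 5.13%.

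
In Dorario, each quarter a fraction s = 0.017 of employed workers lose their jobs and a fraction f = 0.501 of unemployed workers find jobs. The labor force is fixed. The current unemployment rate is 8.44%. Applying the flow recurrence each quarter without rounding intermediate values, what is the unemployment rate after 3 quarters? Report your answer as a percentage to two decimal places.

Unemployment rate after three quarters ≈ 3.86%.

With a fixed labor force, u_{t+1} = u_t + s·(1−u_t) − f·u_t = u_t·(1−s−f) + s.
Here 1−s−f = 0.482 and s = 0.017.
u_1 = 0.084400 × 0.482 + 0.017 = 0.057681.
u_2 = 0.057681 × 0.482 + 0.017 = 0.044802.
u_3 = 0.044802 × 0.482 + 0.017 = 0.038595.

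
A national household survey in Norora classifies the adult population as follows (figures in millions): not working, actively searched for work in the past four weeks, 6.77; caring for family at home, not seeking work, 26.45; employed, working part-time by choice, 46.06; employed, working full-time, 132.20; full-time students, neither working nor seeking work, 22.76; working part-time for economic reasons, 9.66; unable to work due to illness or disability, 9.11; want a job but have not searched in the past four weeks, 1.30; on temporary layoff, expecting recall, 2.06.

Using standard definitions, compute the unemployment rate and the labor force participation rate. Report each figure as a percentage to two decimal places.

Unemployment rate ≈ 4.49%; labor force participation rate ≈ 76.74%.

Employed = 46.06 + 132.20 + 9.66 = 187.92 million (anyone who worked, including part-time for economic reasons, counts as employed).
Unemployed = 6.77 + 2.06 = 8.83 million (jobless and actively searching, or on temporary layoff).
Labor force = 187.92 + 8.83 = 196.75 million.
Not in labor force = 26.45 + 22.76 + 9.11 + 1.30 = 59.62 million (those not working and not actively searching are outside the labor force — including those who want a job but have given up searching).
Civilian working-age population = 196.75 + 59.62 = 256.37 million.
Unemployment rate = 8.83 / 196.75 = 4.49%.
Labor force participation rate = 196.75 / 256.37 = 76.74%.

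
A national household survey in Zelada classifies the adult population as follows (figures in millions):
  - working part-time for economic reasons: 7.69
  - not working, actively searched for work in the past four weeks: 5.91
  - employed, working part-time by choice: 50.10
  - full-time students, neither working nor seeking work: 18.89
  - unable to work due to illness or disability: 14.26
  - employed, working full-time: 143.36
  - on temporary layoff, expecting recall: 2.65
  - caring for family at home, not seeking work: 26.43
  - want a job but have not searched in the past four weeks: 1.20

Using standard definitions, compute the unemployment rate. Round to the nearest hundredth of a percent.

Employed = 7.69 + 50.10 + 143.36 = 201.15 million (anyone who worked, including part-time for economic reasons, counts as employed).
Unemployed = 5.91 + 2.65 = 8.56 million (jobless and actively searching, or on temporary layoff).
Labor force = 201.15 + 8.56 = 209.71 million.
Unemployment rate = 8.56 / 209.71 = 4.08%.

Unemployment rate ≈ 4.08%.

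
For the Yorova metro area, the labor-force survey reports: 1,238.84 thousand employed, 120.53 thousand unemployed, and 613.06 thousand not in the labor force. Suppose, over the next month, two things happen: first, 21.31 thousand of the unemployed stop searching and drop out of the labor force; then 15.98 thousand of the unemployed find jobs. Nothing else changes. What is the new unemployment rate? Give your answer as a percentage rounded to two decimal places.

Initially, labor force = 1,238.84 + 120.53 = 1,359.37 thousand, so u = 120.53/1,359.37 = 8.87%.
After the first change, unemployed and labor force both fall by 21.31 → E = 1,238.84, U = 99.22, labor force = 1,338.06 thousand.
After the second change, unemployed falls and employed rises by 15.98; labor force unchanged → E = 1,254.82, U = 83.24, labor force = 1,338.06 thousand.
New unemployment rate = 83.24 / 1,338.06 = 6.22%.

New unemployment rate ≈ 6.22%.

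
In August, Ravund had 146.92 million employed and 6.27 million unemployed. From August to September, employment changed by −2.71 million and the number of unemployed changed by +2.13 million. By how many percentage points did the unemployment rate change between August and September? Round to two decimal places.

The unemployment rate changed by +1.41 percentage points.

August: labor force = 146.92 + 6.27 = 153.19; u = 6.27/153.19 = 4.09%.
September: labor force = 144.21 + 8.40 = 152.61; u = 8.40/152.61 = 5.50%.
Change = 5.50% − 4.09% = +1.41 pp.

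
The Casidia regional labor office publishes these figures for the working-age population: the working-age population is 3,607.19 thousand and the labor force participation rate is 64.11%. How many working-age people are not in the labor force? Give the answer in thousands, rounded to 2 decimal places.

About 1,294.62 thousand are not in the labor force.

Share not in the labor force = 1 − 0.6411 = 0.3589.
Not in labor force = 0.3589 × 3,607.19 ≈ 1,294.62 thousand.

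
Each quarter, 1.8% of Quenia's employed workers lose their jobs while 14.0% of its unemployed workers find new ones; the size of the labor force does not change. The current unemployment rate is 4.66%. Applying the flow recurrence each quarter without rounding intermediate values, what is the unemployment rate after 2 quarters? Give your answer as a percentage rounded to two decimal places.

Unemployment rate after two quarters ≈ 6.62%.

With a fixed labor force, u_{t+1} = u_t + s·(1−u_t) − f·u_t = u_t·(1−s−f) + s.
Here 1−s−f = 0.842 and s = 0.018.
u_1 = 0.046600 × 0.842 + 0.018 = 0.057237.
u_2 = 0.057237 × 0.842 + 0.018 = 0.066194.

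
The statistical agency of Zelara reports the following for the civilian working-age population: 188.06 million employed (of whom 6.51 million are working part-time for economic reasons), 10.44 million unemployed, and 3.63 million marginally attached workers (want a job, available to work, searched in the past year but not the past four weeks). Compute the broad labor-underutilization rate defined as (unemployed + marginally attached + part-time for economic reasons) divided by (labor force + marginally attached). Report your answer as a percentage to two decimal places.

Labor force = 188.06 + 10.44 = 198.50 million.
Numerator = 10.44 + 3.63 + 6.51 = 20.58 million.
Denominator = 198.50 + 3.63 = 202.13 million.
Broad rate = 20.58 / 202.13 = 10.18%.

Broad underutilization rate ≈ 10.18%.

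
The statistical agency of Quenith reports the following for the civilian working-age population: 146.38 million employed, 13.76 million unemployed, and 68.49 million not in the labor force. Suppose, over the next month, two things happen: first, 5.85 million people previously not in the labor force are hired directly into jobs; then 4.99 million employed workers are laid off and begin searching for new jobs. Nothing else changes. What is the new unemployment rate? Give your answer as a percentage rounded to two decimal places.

New unemployment rate ≈ 11.30%.

Initially, labor force = 146.38 + 13.76 = 160.14 million, so u = 13.76/160.14 = 8.59%.
After the first change, employed and labor force both rise by 5.85; unemployed unchanged → E = 152.23, U = 13.76, labor force = 165.99 million.
After the second change, employed falls and unemployed rises by 4.99; labor force unchanged → E = 147.24, U = 18.75, labor force = 165.99 million.
New unemployment rate = 18.75 / 165.99 = 11.30%.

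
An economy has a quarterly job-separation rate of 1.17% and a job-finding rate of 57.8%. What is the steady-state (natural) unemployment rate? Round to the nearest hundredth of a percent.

Steady-state unemployment rate ≈ 1.98%.

At steady state the flows balance: s·E = f·U, so U/(E+U) = s/(s+f).
u* = 1.17 / (1.17 + 57.8) = 1.17 / 58.97 = 1.98%.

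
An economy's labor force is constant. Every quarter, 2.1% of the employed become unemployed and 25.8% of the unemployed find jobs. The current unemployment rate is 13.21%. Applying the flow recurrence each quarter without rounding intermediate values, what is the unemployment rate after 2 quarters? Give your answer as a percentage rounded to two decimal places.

Unemployment rate after two quarters ≈ 10.48%.

With a fixed labor force, u_{t+1} = u_t + s·(1−u_t) − f·u_t = u_t·(1−s−f) + s.
Here 1−s−f = 0.721 and s = 0.021.
u_1 = 0.132100 × 0.721 + 0.021 = 0.116244.
u_2 = 0.116244 × 0.721 + 0.021 = 0.104812.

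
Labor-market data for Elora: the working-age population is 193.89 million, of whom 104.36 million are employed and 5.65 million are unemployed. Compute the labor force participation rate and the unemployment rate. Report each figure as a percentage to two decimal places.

Labor force participation rate ≈ 56.74%; unemployment rate ≈ 5.14%.

Labor force = employed + unemployed = 104.36 + 5.65 = 110.01 million.
Unemployment rate = 5.65 / 110.01 = 5.14%.
Labor force participation rate = 110.01 / 193.89 = 56.74%.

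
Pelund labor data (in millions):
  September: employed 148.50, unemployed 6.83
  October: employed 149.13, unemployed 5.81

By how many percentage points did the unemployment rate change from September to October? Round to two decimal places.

The unemployment rate changed by −0.65 percentage points.

September: labor force = 148.50 + 6.83 = 155.33; u = 6.83/155.33 = 4.40%.
October: labor force = 149.13 + 5.81 = 154.94; u = 5.81/154.94 = 3.75%.
Change = 3.75% − 4.40% = −0.65 pp.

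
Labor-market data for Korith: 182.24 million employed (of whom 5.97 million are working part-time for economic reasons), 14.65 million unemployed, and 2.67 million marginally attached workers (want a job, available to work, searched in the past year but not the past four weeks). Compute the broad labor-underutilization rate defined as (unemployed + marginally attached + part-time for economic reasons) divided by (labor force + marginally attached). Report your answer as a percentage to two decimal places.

Labor force = 182.24 + 14.65 = 196.89 million.
Numerator = 14.65 + 2.67 + 5.97 = 23.29 million.
Denominator = 196.89 + 2.67 = 199.56 million.
Broad rate = 23.29 / 199.56 = 11.67%.

Broad underutilization rate ≈ 11.67%.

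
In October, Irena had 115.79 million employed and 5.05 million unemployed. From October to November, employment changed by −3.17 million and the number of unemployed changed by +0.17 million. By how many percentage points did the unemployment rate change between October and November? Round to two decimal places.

The unemployment rate changed by +0.25 percentage points.

October: labor force = 115.79 + 5.05 = 120.84; u = 5.05/120.84 = 4.18%.
November: labor force = 112.62 + 5.22 = 117.84; u = 5.22/117.84 = 4.43%.
Change = 4.43% − 4.18% = +0.25 pp.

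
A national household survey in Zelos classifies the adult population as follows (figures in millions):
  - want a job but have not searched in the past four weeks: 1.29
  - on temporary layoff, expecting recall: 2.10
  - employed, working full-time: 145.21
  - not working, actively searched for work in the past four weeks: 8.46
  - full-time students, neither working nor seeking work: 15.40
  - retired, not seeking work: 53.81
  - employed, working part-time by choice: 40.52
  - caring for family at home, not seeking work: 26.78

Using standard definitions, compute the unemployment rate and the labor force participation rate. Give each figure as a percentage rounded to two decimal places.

Unemployment rate ≈ 5.38%; labor force participation rate ≈ 66.86%.

Employed = 145.21 + 40.52 = 185.73 million.
Unemployed = 2.10 + 8.46 = 10.56 million (jobless and actively searching, or on temporary layoff).
Labor force = 185.73 + 10.56 = 196.29 million.
Not in labor force = 1.29 + 15.40 + 53.81 + 26.78 = 97.28 million (those not working and not actively searching are outside the labor force — including those who want a job but have given up searching).
Civilian working-age population = 196.29 + 97.28 = 293.57 million.
Unemployment rate = 10.56 / 196.29 = 5.38%.
Labor force participation rate = 196.29 / 293.57 = 66.86%.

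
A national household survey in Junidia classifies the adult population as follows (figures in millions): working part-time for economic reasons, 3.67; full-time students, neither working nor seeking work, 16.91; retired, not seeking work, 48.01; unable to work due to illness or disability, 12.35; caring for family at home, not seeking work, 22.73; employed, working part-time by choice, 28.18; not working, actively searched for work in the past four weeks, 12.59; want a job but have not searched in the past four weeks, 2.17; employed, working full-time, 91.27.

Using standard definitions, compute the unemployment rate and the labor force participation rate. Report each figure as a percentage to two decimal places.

Unemployment rate ≈ 9.28%; labor force participation rate ≈ 57.05%.

Employed = 3.67 + 28.18 + 91.27 = 123.12 million (anyone who worked, including part-time for economic reasons, counts as employed).
Unemployed = 12.59 million.
Labor force = 123.12 + 12.59 = 135.71 million.
Not in labor force = 16.91 + 48.01 + 12.35 + 22.73 + 2.17 = 102.17 million (those not working and not actively searching are outside the labor force — including those who want a job but have given up searching).
Civilian working-age population = 135.71 + 102.17 = 237.88 million.
Unemployment rate = 12.59 / 135.71 = 9.28%.
Labor force participation rate = 135.71 / 237.88 = 57.05%.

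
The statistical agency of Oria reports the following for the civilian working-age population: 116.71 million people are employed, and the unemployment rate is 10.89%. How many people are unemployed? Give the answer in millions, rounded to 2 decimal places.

About 14.26 million are unemployed.

Let U be the number unemployed. The labor force is E + U, and U/(E+U) = 0.1089.
So U = 0.1089 × 116.71 / (1 − 0.1089) = 12.7097 / 0.8911 ≈ 14.26 million.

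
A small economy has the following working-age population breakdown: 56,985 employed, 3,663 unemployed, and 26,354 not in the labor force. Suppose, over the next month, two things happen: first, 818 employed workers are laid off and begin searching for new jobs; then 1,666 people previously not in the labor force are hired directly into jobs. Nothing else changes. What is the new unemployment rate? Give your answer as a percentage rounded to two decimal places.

Initially, labor force = 56,985 + 3,663 = 60,648, so u = 3,663/60,648 = 6.04%.
After the first change, employed falls and unemployed rises by 818; labor force unchanged → E = 56,167, U = 4,481, labor force = 60,648.
After the second change, employed and labor force both rise by 1,666; unemployed unchanged → E = 57,833, U = 4,481, labor force = 62,314.
New unemployment rate = 4,481 / 62,314 = 7.19%.

New unemployment rate ≈ 7.19%.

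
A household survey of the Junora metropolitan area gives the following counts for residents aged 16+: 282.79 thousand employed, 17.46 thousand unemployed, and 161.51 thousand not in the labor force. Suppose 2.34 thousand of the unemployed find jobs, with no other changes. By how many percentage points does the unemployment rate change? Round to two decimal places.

Initially, labor force = 282.79 + 17.46 = 300.25 thousand, so u = 17.46/300.25 = 5.82%.
After the change, unemployed falls and employed rises by 2.34; labor force unchanged → E = 285.13, U = 15.12, labor force = 300.25 thousand.
New unemployment rate = 15.12 / 300.25 = 5.04%.
Change = 5.04% − 5.82% = −0.78 percentage points.

The unemployment rate changes by −0.78 percentage points.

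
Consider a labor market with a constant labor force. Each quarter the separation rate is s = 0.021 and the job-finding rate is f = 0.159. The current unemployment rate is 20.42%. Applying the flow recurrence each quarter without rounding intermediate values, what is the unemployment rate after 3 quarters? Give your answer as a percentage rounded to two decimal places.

Unemployment rate after three quarters ≈ 16.49%.

With a fixed labor force, u_{t+1} = u_t + s·(1−u_t) − f·u_t = u_t·(1−s−f) + s.
Here 1−s−f = 0.820 and s = 0.021.
u_1 = 0.204200 × 0.820 + 0.021 = 0.188444.
u_2 = 0.188444 × 0.820 + 0.021 = 0.175524.
u_3 = 0.175524 × 0.820 + 0.021 = 0.164930.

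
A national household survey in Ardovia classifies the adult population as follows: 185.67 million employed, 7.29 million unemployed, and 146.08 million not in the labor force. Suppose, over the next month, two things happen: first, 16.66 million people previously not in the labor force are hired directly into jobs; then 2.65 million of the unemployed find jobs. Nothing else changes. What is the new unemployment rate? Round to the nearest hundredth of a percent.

New unemployment rate ≈ 2.21%.

Initially, labor force = 185.67 + 7.29 = 192.96 million, so u = 7.29/192.96 = 3.78%.
After the first change, employed and labor force both rise by 16.66; unemployed unchanged → E = 202.33, U = 7.29, labor force = 209.62 million.
After the second change, unemployed falls and employed rises by 2.65; labor force unchanged → E = 204.98, U = 4.64, labor force = 209.62 million.
New unemployment rate = 4.64 / 209.62 = 2.21%.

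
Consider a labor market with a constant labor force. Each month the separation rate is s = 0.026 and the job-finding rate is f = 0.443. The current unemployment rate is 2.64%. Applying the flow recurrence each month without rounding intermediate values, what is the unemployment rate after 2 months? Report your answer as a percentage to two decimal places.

Unemployment rate after two months ≈ 4.72%.

With a fixed labor force, u_{t+1} = u_t + s·(1−u_t) − f·u_t = u_t·(1−s−f) + s.
Here 1−s−f = 0.531 and s = 0.026.
u_1 = 0.026400 × 0.531 + 0.026 = 0.040018.
u_2 = 0.040018 × 0.531 + 0.026 = 0.047250.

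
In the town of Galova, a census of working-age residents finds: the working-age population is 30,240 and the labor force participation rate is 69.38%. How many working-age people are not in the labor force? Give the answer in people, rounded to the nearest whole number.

About 9,259 are not in the labor force.

Share not in the labor force = 1 − 0.6938 = 0.3062.
Not in labor force = 0.3062 × 30,240 ≈ 9,259.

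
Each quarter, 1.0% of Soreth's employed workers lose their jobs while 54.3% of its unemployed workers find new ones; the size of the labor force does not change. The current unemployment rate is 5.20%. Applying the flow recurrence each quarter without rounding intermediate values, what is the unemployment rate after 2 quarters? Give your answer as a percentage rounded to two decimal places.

Unemployment rate after two quarters ≈ 2.49%.

With a fixed labor force, u_{t+1} = u_t + s·(1−u_t) − f·u_t = u_t·(1−s−f) + s.
Here 1−s−f = 0.447 and s = 0.010.
u_1 = 0.052000 × 0.447 + 0.010 = 0.033244.
u_2 = 0.033244 × 0.447 + 0.010 = 0.024860.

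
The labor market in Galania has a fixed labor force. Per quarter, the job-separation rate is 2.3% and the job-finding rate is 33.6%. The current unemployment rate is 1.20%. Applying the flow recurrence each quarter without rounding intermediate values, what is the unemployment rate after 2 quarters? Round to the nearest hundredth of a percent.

Unemployment rate after two quarters ≈ 4.27%.

With a fixed labor force, u_{t+1} = u_t + s·(1−u_t) − f·u_t = u_t·(1−s−f) + s.
Here 1−s−f = 0.641 and s = 0.023.
u_1 = 0.012000 × 0.641 + 0.023 = 0.030692.
u_2 = 0.030692 × 0.641 + 0.023 = 0.042674.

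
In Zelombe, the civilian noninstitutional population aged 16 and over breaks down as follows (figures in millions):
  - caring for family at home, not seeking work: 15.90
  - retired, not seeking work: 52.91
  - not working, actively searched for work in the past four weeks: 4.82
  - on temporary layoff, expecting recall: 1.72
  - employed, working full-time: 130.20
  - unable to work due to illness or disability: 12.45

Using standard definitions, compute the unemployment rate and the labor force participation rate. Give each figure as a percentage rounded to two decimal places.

Unemployment rate ≈ 4.78%; labor force participation rate ≈ 62.72%.

Employed = 130.20 million.
Unemployed = 4.82 + 1.72 = 6.54 million (jobless and actively searching, or on temporary layoff).
Labor force = 130.20 + 6.54 = 136.74 million.
Not in labor force = 15.90 + 52.91 + 12.45 = 81.26 million (those not working and not actively searching are outside the labor force).
Civilian working-age population = 136.74 + 81.26 = 218.00 million.
Unemployment rate = 6.54 / 136.74 = 4.78%.
Labor force participation rate = 136.74 / 218.00 = 62.72%.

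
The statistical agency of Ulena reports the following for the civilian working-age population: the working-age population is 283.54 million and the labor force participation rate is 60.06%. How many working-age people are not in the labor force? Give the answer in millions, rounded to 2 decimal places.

Share not in the labor force = 1 − 0.6006 = 0.3994.
Not in labor force = 0.3994 × 283.54 ≈ 113.25 million.

About 113.25 million are not in the labor force.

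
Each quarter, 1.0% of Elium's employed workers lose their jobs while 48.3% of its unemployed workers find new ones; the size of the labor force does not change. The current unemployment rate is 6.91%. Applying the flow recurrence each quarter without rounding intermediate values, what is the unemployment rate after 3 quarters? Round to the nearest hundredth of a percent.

With a fixed labor force, u_{t+1} = u_t + s·(1−u_t) − f·u_t = u_t·(1−s−f) + s.
Here 1−s−f = 0.507 and s = 0.010.
u_1 = 0.069100 × 0.507 + 0.010 = 0.045034.
u_2 = 0.045034 × 0.507 + 0.010 = 0.032832.
u_3 = 0.032832 × 0.507 + 0.010 = 0.026646.

Unemployment rate after three quarters ≈ 2.66%.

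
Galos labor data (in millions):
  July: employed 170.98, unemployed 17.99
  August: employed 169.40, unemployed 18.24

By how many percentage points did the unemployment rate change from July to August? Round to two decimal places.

July: labor force = 170.98 + 17.99 = 188.97; u = 17.99/188.97 = 9.52%.
August: labor force = 169.40 + 18.24 = 187.64; u = 18.24/187.64 = 9.72%.
Change = 9.72% − 9.52% = +0.20 pp.

The unemployment rate changed by +0.20 percentage points.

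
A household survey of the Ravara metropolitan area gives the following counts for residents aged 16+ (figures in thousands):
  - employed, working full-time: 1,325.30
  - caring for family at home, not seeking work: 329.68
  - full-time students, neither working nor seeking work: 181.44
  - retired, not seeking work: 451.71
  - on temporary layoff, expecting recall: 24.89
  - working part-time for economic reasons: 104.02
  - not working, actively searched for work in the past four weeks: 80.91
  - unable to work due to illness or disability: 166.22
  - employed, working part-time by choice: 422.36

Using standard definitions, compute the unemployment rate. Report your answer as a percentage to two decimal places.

Unemployment rate ≈ 5.40%.

Employed = 1,325.30 + 104.02 + 422.36 = 1,851.68 thousand (anyone who worked, including part-time for economic reasons, counts as employed).
Unemployed = 24.89 + 80.91 = 105.80 thousand (jobless and actively searching, or on temporary layoff).
Labor force = 1,851.68 + 105.80 = 1,957.48 thousand.
Unemployment rate = 105.80 / 1,957.48 = 5.40%.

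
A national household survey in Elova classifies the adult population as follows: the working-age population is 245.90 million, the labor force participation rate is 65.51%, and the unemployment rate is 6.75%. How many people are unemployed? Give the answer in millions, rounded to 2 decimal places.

About 10.87 million are unemployed.

Labor force = 0.6551 × 245.90 = 161.09 million.
Unemployed = 0.0675 × 161.09 ≈ 10.87 million.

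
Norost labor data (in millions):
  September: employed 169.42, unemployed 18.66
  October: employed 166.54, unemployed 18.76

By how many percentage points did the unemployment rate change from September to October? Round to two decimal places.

September: labor force = 169.42 + 18.66 = 188.08; u = 18.66/188.08 = 9.92%.
October: labor force = 166.54 + 18.76 = 185.30; u = 18.76/185.30 = 10.12%.
Change = 10.12% − 9.92% = +0.20 pp.

The unemployment rate changed by +0.20 percentage points.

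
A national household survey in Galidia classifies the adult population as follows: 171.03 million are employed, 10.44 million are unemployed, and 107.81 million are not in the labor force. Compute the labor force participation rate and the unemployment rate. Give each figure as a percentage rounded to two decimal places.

Labor force participation rate ≈ 62.73%; unemployment rate ≈ 5.75%.

Labor force = employed + unemployed = 171.03 + 10.44 = 181.47 million.
Working-age population = 181.47 + 107.81 = 289.28 million.
Unemployment rate = 10.44 / 181.47 = 5.75%.
Labor force participation rate = 181.47 / 289.28 = 62.73%.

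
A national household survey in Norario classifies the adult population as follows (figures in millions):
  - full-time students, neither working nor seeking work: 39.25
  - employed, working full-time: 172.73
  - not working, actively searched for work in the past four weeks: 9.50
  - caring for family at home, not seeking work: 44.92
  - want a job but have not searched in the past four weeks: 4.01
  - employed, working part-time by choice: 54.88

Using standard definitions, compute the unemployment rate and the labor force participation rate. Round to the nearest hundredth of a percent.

Employed = 172.73 + 54.88 = 227.61 million.
Unemployed = 9.50 million.
Labor force = 227.61 + 9.50 = 237.11 million.
Not in labor force = 39.25 + 44.92 + 4.01 = 88.18 million (those not working and not actively searching are outside the labor force — including those who want a job but have given up searching).
Civilian working-age population = 237.11 + 88.18 = 325.29 million.
Unemployment rate = 9.50 / 237.11 = 4.01%.
Labor force participation rate = 237.11 / 325.29 = 72.89%.

Unemployment rate ≈ 4.01%; labor force participation rate ≈ 72.89%.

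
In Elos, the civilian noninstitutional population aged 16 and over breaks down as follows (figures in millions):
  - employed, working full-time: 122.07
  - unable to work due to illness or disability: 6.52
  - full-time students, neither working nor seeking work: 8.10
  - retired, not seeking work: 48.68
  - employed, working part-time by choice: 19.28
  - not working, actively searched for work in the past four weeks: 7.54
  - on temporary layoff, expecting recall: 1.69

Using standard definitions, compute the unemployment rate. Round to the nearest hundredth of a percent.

Unemployment rate ≈ 6.13%.

Employed = 122.07 + 19.28 = 141.35 million.
Unemployed = 7.54 + 1.69 = 9.23 million (jobless and actively searching, or on temporary layoff).
Labor force = 141.35 + 9.23 = 150.58 million.
Unemployment rate = 9.23 / 150.58 = 6.13%.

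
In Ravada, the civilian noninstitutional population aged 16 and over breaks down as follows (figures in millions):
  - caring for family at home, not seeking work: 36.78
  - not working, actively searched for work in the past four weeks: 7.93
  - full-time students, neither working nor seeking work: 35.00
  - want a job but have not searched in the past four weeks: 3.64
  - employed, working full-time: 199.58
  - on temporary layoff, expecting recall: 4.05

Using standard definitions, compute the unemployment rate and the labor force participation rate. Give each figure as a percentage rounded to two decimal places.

Unemployment rate ≈ 5.66%; labor force participation rate ≈ 73.72%.

Employed = 199.58 million.
Unemployed = 7.93 + 4.05 = 11.98 million (jobless and actively searching, or on temporary layoff).
Labor force = 199.58 + 11.98 = 211.56 million.
Not in labor force = 36.78 + 35.00 + 3.64 = 75.42 million (those not working and not actively searching are outside the labor force — including those who want a job but have given up searching).
Civilian working-age population = 211.56 + 75.42 = 286.98 million.
Unemployment rate = 11.98 / 211.56 = 5.66%.
Labor force participation rate = 211.56 / 286.98 = 73.72%.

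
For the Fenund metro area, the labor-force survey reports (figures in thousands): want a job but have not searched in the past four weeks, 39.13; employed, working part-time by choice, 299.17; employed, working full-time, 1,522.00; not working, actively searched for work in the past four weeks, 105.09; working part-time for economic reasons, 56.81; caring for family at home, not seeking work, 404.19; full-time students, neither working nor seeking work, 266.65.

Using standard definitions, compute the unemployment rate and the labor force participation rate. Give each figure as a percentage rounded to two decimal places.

Employed = 299.17 + 1,522.00 + 56.81 = 1,877.98 thousand (anyone who worked, including part-time for economic reasons, counts as employed).
Unemployed = 105.09 thousand.
Labor force = 1,877.98 + 105.09 = 1,983.07 thousand.
Not in labor force = 39.13 + 404.19 + 266.65 = 709.97 thousand (those not working and not actively searching are outside the labor force — including those who want a job but have given up searching).
Civilian working-age population = 1,983.07 + 709.97 = 2,693.04 thousand.
Unemployment rate = 105.09 / 1,983.07 = 5.30%.
Labor force participation rate = 1,983.07 / 2,693.04 = 73.64%.

Unemployment rate ≈ 5.30%; labor force participation rate ≈ 73.64%.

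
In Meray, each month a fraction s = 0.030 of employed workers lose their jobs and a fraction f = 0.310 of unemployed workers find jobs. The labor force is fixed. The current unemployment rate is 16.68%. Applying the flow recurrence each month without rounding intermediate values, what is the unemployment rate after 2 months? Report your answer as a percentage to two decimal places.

Unemployment rate after two months ≈ 12.25%.

With a fixed labor force, u_{t+1} = u_t + s·(1−u_t) − f·u_t = u_t·(1−s−f) + s.
Here 1−s−f = 0.660 and s = 0.030.
u_1 = 0.166800 × 0.660 + 0.030 = 0.140088.
u_2 = 0.140088 × 0.660 + 0.030 = 0.122458.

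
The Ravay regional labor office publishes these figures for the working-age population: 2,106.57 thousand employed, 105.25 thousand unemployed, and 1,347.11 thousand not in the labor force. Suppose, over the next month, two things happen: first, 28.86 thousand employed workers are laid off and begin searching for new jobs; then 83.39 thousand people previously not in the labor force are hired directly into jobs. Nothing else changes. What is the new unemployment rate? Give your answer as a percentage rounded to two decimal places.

New unemployment rate ≈ 5.84%.

Initially, labor force = 2,106.57 + 105.25 = 2,211.82 thousand, so u = 105.25/2,211.82 = 4.76%.
After the first change, employed falls and unemployed rises by 28.86; labor force unchanged → E = 2,077.71, U = 134.11, labor force = 2,211.82 thousand.
After the second change, employed and labor force both rise by 83.39; unemployed unchanged → E = 2,161.10, U = 134.11, labor force = 2,295.21 thousand.
New unemployment rate = 134.11 / 2,295.21 = 5.84%.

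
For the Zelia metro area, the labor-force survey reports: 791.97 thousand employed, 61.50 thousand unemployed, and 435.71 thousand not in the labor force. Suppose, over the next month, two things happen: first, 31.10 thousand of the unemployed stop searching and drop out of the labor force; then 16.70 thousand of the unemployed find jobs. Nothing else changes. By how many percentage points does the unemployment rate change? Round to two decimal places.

The unemployment rate changes by −5.54 percentage points.

Initially, labor force = 791.97 + 61.50 = 853.47 thousand, so u = 61.50/853.47 = 7.21%.
After the first change, unemployed and labor force both fall by 31.10 → E = 791.97, U = 30.40, labor force = 822.37 thousand.
After the second change, unemployed falls and employed rises by 16.70; labor force unchanged → E = 808.67, U = 13.70, labor force = 822.37 thousand.
New unemployment rate = 13.70 / 822.37 = 1.67%.
Change = 1.67% − 7.21% = −5.54 percentage points.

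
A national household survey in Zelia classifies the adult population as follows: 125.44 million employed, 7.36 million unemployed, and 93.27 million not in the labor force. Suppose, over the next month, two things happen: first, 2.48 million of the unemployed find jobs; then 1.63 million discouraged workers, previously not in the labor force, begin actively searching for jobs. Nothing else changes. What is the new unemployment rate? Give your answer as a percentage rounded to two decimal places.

New unemployment rate ≈ 4.84%.

Initially, labor force = 125.44 + 7.36 = 132.80 million, so u = 7.36/132.80 = 5.54%.
After the first change, unemployed falls and employed rises by 2.48; labor force unchanged → E = 127.92, U = 4.88, labor force = 132.80 million.
After the second change, unemployed and labor force both rise by 1.63 → E = 127.92, U = 6.51, labor force = 134.43 million.
New unemployment rate = 6.51 / 134.43 = 4.84%.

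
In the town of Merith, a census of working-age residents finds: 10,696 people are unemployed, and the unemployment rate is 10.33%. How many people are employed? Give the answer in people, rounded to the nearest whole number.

Labor force = U / u = 10,696 / 0.1033 ≈ 103,543.
Employed = labor force − unemployed = 103,543 − 10,696 = 92,847.

About 92,847 are employed.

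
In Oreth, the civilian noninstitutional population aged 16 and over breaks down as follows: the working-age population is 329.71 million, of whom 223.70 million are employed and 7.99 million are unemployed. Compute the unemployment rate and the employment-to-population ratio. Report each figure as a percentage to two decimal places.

Labor force = employed + unemployed = 223.70 + 7.99 = 231.69 million.
Unemployment rate = 7.99 / 231.69 = 3.45%.
Employment-population ratio = 223.70 / 329.71 = 67.85%.

Unemployment rate ≈ 3.45%; employment-population ratio ≈ 67.85%.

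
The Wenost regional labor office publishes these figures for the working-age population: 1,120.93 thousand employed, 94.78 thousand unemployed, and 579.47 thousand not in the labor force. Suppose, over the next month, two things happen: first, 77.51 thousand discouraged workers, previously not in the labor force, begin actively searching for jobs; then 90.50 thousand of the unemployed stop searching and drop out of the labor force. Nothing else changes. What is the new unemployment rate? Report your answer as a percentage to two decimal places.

Initially, labor force = 1,120.93 + 94.78 = 1,215.71 thousand, so u = 94.78/1,215.71 = 7.80%.
After the first change, unemployed and labor force both rise by 77.51 → E = 1,120.93, U = 172.29, labor force = 1,293.22 thousand.
After the second change, unemployed and labor force both fall by 90.50 → E = 1,120.93, U = 81.79, labor force = 1,202.72 thousand.
New unemployment rate = 81.79 / 1,202.72 = 6.80%.

New unemployment rate ≈ 6.80%.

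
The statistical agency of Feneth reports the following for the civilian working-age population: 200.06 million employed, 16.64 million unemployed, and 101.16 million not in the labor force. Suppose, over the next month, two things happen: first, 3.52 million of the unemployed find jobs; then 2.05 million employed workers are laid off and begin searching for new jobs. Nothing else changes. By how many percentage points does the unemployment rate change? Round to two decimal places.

Initially, labor force = 200.06 + 16.64 = 216.70 million, so u = 16.64/216.70 = 7.68%.
After the first change, unemployed falls and employed rises by 3.52; labor force unchanged → E = 203.58, U = 13.12, labor force = 216.70 million.
After the second change, employed falls and unemployed rises by 2.05; labor force unchanged → E = 201.53, U = 15.17, labor force = 216.70 million.
New unemployment rate = 15.17 / 216.70 = 7.00%.
Change = 7.00% − 7.68% = −0.68 percentage points.

The unemployment rate changes by −0.68 percentage points.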